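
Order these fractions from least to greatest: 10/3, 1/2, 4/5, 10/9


Convert to decimal for comparison:
  10/3 = 3.3333
  1/2 = 0.5
  4/5 = 0.8
  10/9 = 1.1111
Decimals in increasing order: 0.5 < 0.8 < 1.1111 < 3.3333
Writing each back as its fraction gives the sorted order.
Final answer: 1/2, 4/5, 10/9, 10/3


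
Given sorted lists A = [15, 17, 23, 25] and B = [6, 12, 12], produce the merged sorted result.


List A: [15, 17, 23, 25]
List B: [6, 12, 12]
Repeatedly compare the front elements and take the smaller:
  15 vs 6 -> take 6
  15 vs 12 -> take 12
  15 vs 12 -> take 12
  B is exhausted; append the rest of A: [15, 17, 23, 25]
Final answer: [6, 12, 12, 15, 17, 23, 25]


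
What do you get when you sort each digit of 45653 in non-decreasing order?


The number 45653 has digits: 4, 5, 6, 5, 3
Sorted: 3, 4, 5, 5, 6
Joining the sorted digits gives the result.
Final answer: 34556


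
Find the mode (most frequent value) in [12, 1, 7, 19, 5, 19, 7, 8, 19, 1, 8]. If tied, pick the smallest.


Count the frequency of each value:
  1 appears 2 time(s)
  5 appears 1 time(s)
  7 appears 2 time(s)
  8 appears 2 time(s)
  12 appears 1 time(s)
  19 appears 3 time(s)
Maximum frequency is 3.
Only 19 reaches that frequency, so it is the mode.
Final answer: 19


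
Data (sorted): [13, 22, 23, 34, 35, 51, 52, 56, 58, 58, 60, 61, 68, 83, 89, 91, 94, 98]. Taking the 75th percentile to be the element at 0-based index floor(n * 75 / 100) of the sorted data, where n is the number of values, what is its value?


The dataset has n = 18 elements.
Index = floor(18 * 75 / 100) = floor(1350 / 100) = floor(13.5) = 13
Counting from index 0 in the sorted data, the element at index 13 is 83.
Final answer: 83


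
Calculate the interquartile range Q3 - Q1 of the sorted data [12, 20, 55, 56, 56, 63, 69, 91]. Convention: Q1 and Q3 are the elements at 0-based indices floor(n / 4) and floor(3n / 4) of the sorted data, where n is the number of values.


The data has n = 8 elements.
Q1 index = floor(8 / 4) = floor(2) = 2; Q3 index = floor(3 * 8 / 4) = floor(6) = 6
Q1 = element at index 2 = 55
Q3 = element at index 6 = 69
IQR = 69 - 55 = 14
Final answer: 14


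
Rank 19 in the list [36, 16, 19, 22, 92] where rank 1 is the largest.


Sort descending: [92, 36, 22, 19, 16]
Find 19 in the sorted list.
19 is at position 4.
Final answer: 4


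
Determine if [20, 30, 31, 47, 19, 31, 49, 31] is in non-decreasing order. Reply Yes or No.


Check consecutive pairs:
  20 <= 30? True
  30 <= 31? True
  31 <= 47? True
  47 <= 19? False
  19 <= 31? True
  31 <= 49? True
  49 <= 31? False
2 consecutive pair(s) are out of order, so the list is not sorted.
Final answer: No


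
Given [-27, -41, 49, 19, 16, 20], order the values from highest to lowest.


Original list: [-27, -41, 49, 19, 16, 20]
Repeatedly take the largest remaining element:
  Remaining [-27, -41, 49, 19, 16, 20] -> largest is 49
  Remaining [-27, -41, 19, 16, 20] -> largest is 20
  Remaining [-27, -41, 19, 16] -> largest is 19
  Remaining [-27, -41, 16] -> largest is 16
  Remaining [-27, -41] -> largest is -27
  Remaining [-41] -> largest is -41
Collecting the picks in order gives the descending list.
Final answer: [49, 20, 19, 16, -27, -41]


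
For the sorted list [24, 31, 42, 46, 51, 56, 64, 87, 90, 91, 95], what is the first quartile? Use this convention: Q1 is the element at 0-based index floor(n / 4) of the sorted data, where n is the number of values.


The list has n = 11 elements.
Q1 index = floor(11 / 4) = floor(2.75) = 2
Counting from index 0 in the sorted data, the element at index 2 is 42.
Final answer: 42


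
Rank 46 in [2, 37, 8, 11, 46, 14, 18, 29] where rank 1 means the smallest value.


Sort ascending: [2, 8, 11, 14, 18, 29, 37, 46]
Find 46 in the sorted list.
46 is at position 8 (1-indexed).
Final answer: 8


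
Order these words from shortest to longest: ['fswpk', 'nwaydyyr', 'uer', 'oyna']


Compute lengths:
  'fswpk' has length 5
  'nwaydyyr' has length 8
  'uer' has length 3
  'oyna' has length 4
Lengths in increasing order: 3 < 4 < 5 < 8
Listing the words in that order gives the answer.
Final answer: ['uer', 'oyna', 'fswpk', 'nwaydyyr']


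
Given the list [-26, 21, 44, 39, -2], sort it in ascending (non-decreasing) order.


Original list: [-26, 21, 44, 39, -2]
Repeatedly take the smallest remaining element:
  Remaining [-26, 21, 44, 39, -2] -> smallest is -26
  Remaining [21, 44, 39, -2] -> smallest is -2
  Remaining [21, 44, 39] -> smallest is 21
  Remaining [44, 39] -> smallest is 39
  Remaining [44] -> smallest is 44
Collecting the picks in order gives the sorted list.
Final answer: [-26, -2, 21, 39, 44]


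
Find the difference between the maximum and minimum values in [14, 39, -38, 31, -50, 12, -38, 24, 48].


Maximum value: 48
Minimum value: -50
Range = 48 - (-50) = 98
Final answer: 98


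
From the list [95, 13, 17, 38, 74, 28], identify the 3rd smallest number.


Sort ascending: [13, 17, 28, 38, 74, 95]
The 3rd element (1-indexed) is at index 2.
Value = 28
Final answer: 28


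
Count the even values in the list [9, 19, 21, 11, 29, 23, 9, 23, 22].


Check each element:
  9 is odd
  19 is odd
  21 is odd
  11 is odd
  29 is odd
  23 is odd
  9 is odd
  23 is odd
  22 is even
Evens: [22]
Count of evens = 1
Final answer: 1


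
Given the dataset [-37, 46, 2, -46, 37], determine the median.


First, sort the list: [-46, -37, 2, 37, 46]
The list has 5 elements (odd count).
The middle index is 2 (0-based), and the element there is 2.
Final answer: 2


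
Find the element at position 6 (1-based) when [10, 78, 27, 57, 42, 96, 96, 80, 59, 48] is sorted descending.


Sort descending: [96, 96, 80, 78, 59, 57, 48, 42, 27, 10]
The 6th element (1-indexed) is at index 5.
Value = 57
Final answer: 57


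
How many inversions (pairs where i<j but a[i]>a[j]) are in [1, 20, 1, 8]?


For each element, count the later elements that are smaller than it:
  1 (index 0): smaller elements after it = [] -> 0
  20 (index 1): smaller elements after it = [1, 8] -> 2
  1 (index 2): smaller elements after it = [] -> 0
Total inversions = 0 + 2 + 0 = 2
Final answer: 2


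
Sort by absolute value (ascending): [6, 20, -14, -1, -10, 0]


Compute absolute values:
  |6| = 6
  |20| = 20
  |-14| = 14
  |-1| = 1
  |-10| = 10
  |0| = 0
Absolute values in increasing order: 0 < 1 < 6 < 10 < 14 < 20
Listing the original numbers in that order gives the answer.
Final answer: [0, -1, 6, -10, -14, 20]


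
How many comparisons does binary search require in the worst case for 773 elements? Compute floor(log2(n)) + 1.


Binary search halves the search space each step.
Maximum comparisons = floor(log2(773)) + 1
log2(773) = 9.5943
floor(log2(773)) = 9, so 9 + 1 = 10
Final answer: 10


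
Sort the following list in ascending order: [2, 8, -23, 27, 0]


Original list: [2, 8, -23, 27, 0]
Repeatedly take the smallest remaining element:
  Remaining [2, 8, -23, 27, 0] -> smallest is -23
  Remaining [2, 8, 27, 0] -> smallest is 0
  Remaining [2, 8, 27] -> smallest is 2
  Remaining [8, 27] -> smallest is 8
  Remaining [27] -> smallest is 27
Collecting the picks in order gives the sorted list.
Final answer: [-23, 0, 2, 8, 27]


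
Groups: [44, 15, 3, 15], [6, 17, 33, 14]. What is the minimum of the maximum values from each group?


Find max of each group:
  Group 1: [44, 15, 3, 15] -> max = 44
  Group 2: [6, 17, 33, 14] -> max = 33
Maxes: [44, 33]
Minimum of maxes = 33
Final answer: 33


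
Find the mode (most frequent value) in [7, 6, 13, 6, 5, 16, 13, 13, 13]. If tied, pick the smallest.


Count the frequency of each value:
  5 appears 1 time(s)
  6 appears 2 time(s)
  7 appears 1 time(s)
  13 appears 4 time(s)
  16 appears 1 time(s)
Maximum frequency is 4.
Only 13 reaches that frequency, so it is the mode.
Final answer: 13


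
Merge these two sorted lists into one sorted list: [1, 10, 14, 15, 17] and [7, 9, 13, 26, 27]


List A: [1, 10, 14, 15, 17]
List B: [7, 9, 13, 26, 27]
Repeatedly compare the front elements and take the smaller:
  1 vs 7 -> take 1
  10 vs 7 -> take 7
  10 vs 9 -> take 9
  10 vs 13 -> take 10
  14 vs 13 -> take 13
  14 vs 26 -> take 14
  15 vs 26 -> take 15
  17 vs 26 -> take 17
  A is exhausted; append the rest of B: [26, 27]
Final answer: [1, 7, 9, 10, 13, 14, 15, 17, 26, 27]


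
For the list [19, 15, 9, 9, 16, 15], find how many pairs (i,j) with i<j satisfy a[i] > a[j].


For each element, count the later elements that are smaller than it:
  19 (index 0): smaller elements after it = [15, 9, 9, 16, 15] -> 5
  15 (index 1): smaller elements after it = [9, 9] -> 2
  9 (index 2): smaller elements after it = [] -> 0
  9 (index 3): smaller elements after it = [] -> 0
  16 (index 4): smaller elements after it = [15] -> 1
Total inversions = 5 + 2 + 0 + 0 + 1 = 8
Final answer: 8


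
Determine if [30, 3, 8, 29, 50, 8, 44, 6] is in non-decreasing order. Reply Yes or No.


Check consecutive pairs:
  30 <= 3? False
  3 <= 8? True
  8 <= 29? True
  29 <= 50? True
  50 <= 8? False
  8 <= 44? True
  44 <= 6? False
3 consecutive pair(s) are out of order, so the list is not sorted.
Final answer: No


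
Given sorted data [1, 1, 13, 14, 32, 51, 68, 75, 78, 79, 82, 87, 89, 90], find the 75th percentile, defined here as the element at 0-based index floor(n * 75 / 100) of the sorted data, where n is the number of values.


The dataset has n = 14 elements.
Index = floor(14 * 75 / 100) = floor(1050 / 100) = floor(10.5) = 10
Counting from index 0 in the sorted data, the element at index 10 is 82.
Final answer: 82


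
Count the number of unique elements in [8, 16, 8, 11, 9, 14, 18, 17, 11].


List all unique values:
Distinct values: [8, 9, 11, 14, 16, 17, 18]
Count = 7
Final answer: 7


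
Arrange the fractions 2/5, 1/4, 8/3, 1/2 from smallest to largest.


Convert to decimal for comparison:
  2/5 = 0.4
  1/4 = 0.25
  8/3 = 2.6667
  1/2 = 0.5
Decimals in increasing order: 0.25 < 0.4 < 0.5 < 2.6667
Writing each back as its fraction gives the sorted order.
Final answer: 1/4, 2/5, 1/2, 8/3


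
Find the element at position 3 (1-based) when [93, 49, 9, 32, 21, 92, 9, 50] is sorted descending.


Sort descending: [93, 92, 50, 49, 32, 21, 9, 9]
The 3rd element (1-indexed) is at index 2.
Value = 50
Final answer: 50


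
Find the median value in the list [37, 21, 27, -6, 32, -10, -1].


First, sort the list: [-10, -6, -1, 21, 27, 32, 37]
The list has 7 elements (odd count).
The middle index is 3 (0-based), and the element there is 21.
Final answer: 21


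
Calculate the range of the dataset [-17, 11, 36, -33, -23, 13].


Maximum value: 36
Minimum value: -33
Range = 36 - (-33) = 69
Final answer: 69


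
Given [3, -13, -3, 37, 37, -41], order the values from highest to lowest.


Original list: [3, -13, -3, 37, 37, -41]
Repeatedly take the largest remaining element:
  Remaining [3, -13, -3, 37, 37, -41] -> largest is 37
  Remaining [3, -13, -3, 37, -41] -> largest is 37
  Remaining [3, -13, -3, -41] -> largest is 3
  Remaining [-13, -3, -41] -> largest is -3
  Remaining [-13, -41] -> largest is -13
  Remaining [-41] -> largest is -41
Collecting the picks in order gives the descending list.
Final answer: [37, 37, 3, -3, -13, -41]


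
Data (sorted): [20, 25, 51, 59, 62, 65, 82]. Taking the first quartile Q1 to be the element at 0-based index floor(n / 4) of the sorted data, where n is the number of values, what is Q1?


The list has n = 7 elements.
Q1 index = floor(7 / 4) = floor(1.75) = 1
Counting from index 0 in the sorted data, the element at index 1 is 25.
Final answer: 25


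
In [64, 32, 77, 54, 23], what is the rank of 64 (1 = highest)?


Sort descending: [77, 64, 54, 32, 23]
Find 64 in the sorted list.
64 is at position 2.
Final answer: 2


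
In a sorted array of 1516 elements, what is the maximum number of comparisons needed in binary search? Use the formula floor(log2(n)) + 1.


Binary search halves the search space each step.
Maximum comparisons = floor(log2(1516)) + 1
log2(1516) = 10.5661
floor(log2(1516)) = 10, so 10 + 1 = 11
Final answer: 11


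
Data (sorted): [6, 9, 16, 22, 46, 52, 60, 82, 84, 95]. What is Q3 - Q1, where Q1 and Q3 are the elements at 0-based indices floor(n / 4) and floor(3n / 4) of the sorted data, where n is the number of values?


The data has n = 10 elements.
Q1 index = floor(10 / 4) = floor(2.5) = 2; Q3 index = floor(3 * 10 / 4) = floor(7.5) = 7
Q1 = element at index 2 = 16
Q3 = element at index 7 = 82
IQR = 82 - 16 = 66
Final answer: 66


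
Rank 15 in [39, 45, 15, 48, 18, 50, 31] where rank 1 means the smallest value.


Sort ascending: [15, 18, 31, 39, 45, 48, 50]
Find 15 in the sorted list.
15 is at position 1 (1-indexed).
Final answer: 1


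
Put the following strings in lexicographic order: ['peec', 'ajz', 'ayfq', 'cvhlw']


Compare strings character by character (the first differing letter decides):
  'ajz' < 'ayfq' since 'j' < 'y' at position 2
  'ayfq' < 'cvhlw' since 'a' < 'c' at position 1
  'cvhlw' < 'peec' since 'c' < 'p' at position 1
Chaining these comparisons gives the alphabetical order.
Final answer: ['ajz', 'ayfq', 'cvhlw', 'peec']


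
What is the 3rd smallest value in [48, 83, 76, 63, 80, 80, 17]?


Sort ascending: [17, 48, 63, 76, 80, 80, 83]
The 3rd element (1-indexed) is at index 2.
Value = 63
Final answer: 63


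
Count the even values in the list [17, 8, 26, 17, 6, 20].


Check each element:
  17 is odd
  8 is even
  26 is even
  17 is odd
  6 is even
  20 is even
Evens: [8, 26, 6, 20]
Count of evens = 4
Final answer: 4


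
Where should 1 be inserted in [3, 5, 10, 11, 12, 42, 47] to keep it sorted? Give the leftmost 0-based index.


List is sorted: [3, 5, 10, 11, 12, 42, 47]
We need the leftmost position where 1 can be inserted, i.e. the first index whose element is >= 1 (or the end of the list if none is).
Binary search with low=0, high=7 (0-based indices):
  low=0, high=7, mid=3: a[3]=11 >= 1, so high = 3
  low=0, high=3, mid=1: a[1]=5 >= 1, so high = 1
  low=0, high=1, mid=0: a[0]=3 >= 1, so high = 0
Now low = high = 0, so the insertion index is 0.
Final answer: 0


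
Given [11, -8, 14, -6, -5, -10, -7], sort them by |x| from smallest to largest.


Compute absolute values:
  |11| = 11
  |-8| = 8
  |14| = 14
  |-6| = 6
  |-5| = 5
  |-10| = 10
  |-7| = 7
Absolute values in increasing order: 5 < 6 < 7 < 8 < 10 < 11 < 14
Listing the original numbers in that order gives the answer.
Final answer: [-5, -6, -7, -8, -10, 11, 14]


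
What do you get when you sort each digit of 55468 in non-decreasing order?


The number 55468 has digits: 5, 5, 4, 6, 8
Sorted: 4, 5, 5, 6, 8
Joining the sorted digits gives the result.
Final answer: 45568


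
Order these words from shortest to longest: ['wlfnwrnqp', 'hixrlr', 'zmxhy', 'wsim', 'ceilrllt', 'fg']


Compute lengths:
  'wlfnwrnqp' has length 9
  'hixrlr' has length 6
  'zmxhy' has length 5
  'wsim' has length 4
  'ceilrllt' has length 8
  'fg' has length 2
Lengths in increasing order: 2 < 4 < 5 < 6 < 8 < 9
Listing the words in that order gives the answer.
Final answer: ['fg', 'wsim', 'zmxhy', 'hixrlr', 'ceilrllt', 'wlfnwrnqp']


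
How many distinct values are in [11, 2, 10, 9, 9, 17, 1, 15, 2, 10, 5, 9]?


List all unique values:
Distinct values: [1, 2, 5, 9, 10, 11, 15, 17]
Count = 8
Final answer: 8


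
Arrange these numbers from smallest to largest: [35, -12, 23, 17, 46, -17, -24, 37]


Original list: [35, -12, 23, 17, 46, -17, -24, 37]
Repeatedly take the smallest remaining element:
  Remaining [35, -12, 23, 17, 46, -17, -24, 37] -> smallest is -24
  Remaining [35, -12, 23, 17, 46, -17, 37] -> smallest is -17
  Remaining [35, -12, 23, 17, 46, 37] -> smallest is -12
  Remaining [35, 23, 17, 46, 37] -> smallest is 17
  Remaining [35, 23, 46, 37] -> smallest is 23
  Remaining [35, 46, 37] -> smallest is 35
  Remaining [46, 37] -> smallest is 37
  Remaining [46] -> smallest is 46
Collecting the picks in order gives the sorted list.
Final answer: [-24, -17, -12, 17, 23, 35, 37, 46]


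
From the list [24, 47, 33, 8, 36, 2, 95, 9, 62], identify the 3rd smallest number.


Sort ascending: [2, 8, 9, 24, 33, 36, 47, 62, 95]
The 3rd element (1-indexed) is at index 2.
Value = 9
Final answer: 9


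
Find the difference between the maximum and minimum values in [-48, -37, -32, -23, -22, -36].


Maximum value: -22
Minimum value: -48
Range = -22 - (-48) = 26
Final answer: 26


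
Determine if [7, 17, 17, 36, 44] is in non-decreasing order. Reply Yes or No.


Check consecutive pairs:
  7 <= 17? True
  17 <= 17? True
  17 <= 36? True
  36 <= 44? True
Every consecutive pair is in order, so the list is non-decreasing.
Final answer: Yes


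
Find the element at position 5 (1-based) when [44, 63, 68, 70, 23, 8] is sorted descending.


Sort descending: [70, 68, 63, 44, 23, 8]
The 5th element (1-indexed) is at index 4.
Value = 23
Final answer: 23


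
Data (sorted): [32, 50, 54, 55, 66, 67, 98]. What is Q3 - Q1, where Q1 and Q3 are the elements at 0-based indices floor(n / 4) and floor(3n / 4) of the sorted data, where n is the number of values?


The data has n = 7 elements.
Q1 index = floor(7 / 4) = floor(1.75) = 1; Q3 index = floor(3 * 7 / 4) = floor(5.25) = 5
Q1 = element at index 1 = 50
Q3 = element at index 5 = 67
IQR = 67 - 50 = 17
Final answer: 17


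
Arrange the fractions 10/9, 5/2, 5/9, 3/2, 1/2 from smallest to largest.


Convert to decimal for comparison:
  10/9 = 1.1111
  5/2 = 2.5
  5/9 = 0.5556
  3/2 = 1.5
  1/2 = 0.5
Decimals in increasing order: 0.5 < 0.5556 < 1.1111 < 1.5 < 2.5
Writing each back as its fraction gives the sorted order.
Final answer: 1/2, 5/9, 10/9, 3/2, 5/2


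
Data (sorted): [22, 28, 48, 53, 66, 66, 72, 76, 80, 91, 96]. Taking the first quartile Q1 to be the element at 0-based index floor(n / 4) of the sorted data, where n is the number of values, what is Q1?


The list has n = 11 elements.
Q1 index = floor(11 / 4) = floor(2.75) = 2
Counting from index 0 in the sorted data, the element at index 2 is 48.
Final answer: 48


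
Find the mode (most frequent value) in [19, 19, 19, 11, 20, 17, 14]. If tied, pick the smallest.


Count the frequency of each value:
  11 appears 1 time(s)
  14 appears 1 time(s)
  17 appears 1 time(s)
  19 appears 3 time(s)
  20 appears 1 time(s)
Maximum frequency is 3.
Only 19 reaches that frequency, so it is the mode.
Final answer: 19


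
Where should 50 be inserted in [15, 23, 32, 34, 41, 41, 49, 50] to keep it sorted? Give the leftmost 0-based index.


List is sorted: [15, 23, 32, 34, 41, 41, 49, 50]
We need the leftmost position where 50 can be inserted, i.e. the first index whose element is >= 50 (or the end of the list if none is).
Binary search with low=0, high=8 (0-based indices):
  low=0, high=8, mid=4: a[4]=41 < 50, so low = 5
  low=5, high=8, mid=6: a[6]=49 < 50, so low = 7
  low=7, high=8, mid=7: a[7]=50 >= 50, so high = 7
Now low = high = 7, so the insertion index is 7.
Final answer: 7


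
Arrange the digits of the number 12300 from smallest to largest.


The number 12300 has digits: 1, 2, 3, 0, 0
Sorted: 0, 0, 1, 2, 3
Joining the sorted digits gives the result.
Final answer: 00123


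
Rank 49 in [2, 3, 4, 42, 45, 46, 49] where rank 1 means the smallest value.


Sort ascending: [2, 3, 4, 42, 45, 46, 49]
Find 49 in the sorted list.
49 is at position 7 (1-indexed).
Final answer: 7


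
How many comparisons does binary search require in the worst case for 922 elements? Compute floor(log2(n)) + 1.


Binary search halves the search space each step.
Maximum comparisons = floor(log2(922)) + 1
log2(922) = 9.8486
floor(log2(922)) = 9, so 9 + 1 = 10
Final answer: 10


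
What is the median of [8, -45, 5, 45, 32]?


First, sort the list: [-45, 5, 8, 32, 45]
The list has 5 elements (odd count).
The middle index is 2 (0-based), and the element there is 8.
Final answer: 8


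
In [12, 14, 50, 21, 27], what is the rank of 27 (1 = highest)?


Sort descending: [50, 27, 21, 14, 12]
Find 27 in the sorted list.
27 is at position 2.
Final answer: 2


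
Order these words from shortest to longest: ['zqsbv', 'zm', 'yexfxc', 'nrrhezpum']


Compute lengths:
  'zqsbv' has length 5
  'zm' has length 2
  'yexfxc' has length 6
  'nrrhezpum' has length 9
Lengths in increasing order: 2 < 5 < 6 < 9
Listing the words in that order gives the answer.
Final answer: ['zm', 'zqsbv', 'yexfxc', 'nrrhezpum']


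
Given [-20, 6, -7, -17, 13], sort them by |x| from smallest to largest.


Compute absolute values:
  |-20| = 20
  |6| = 6
  |-7| = 7
  |-17| = 17
  |13| = 13
Absolute values in increasing order: 6 < 7 < 13 < 17 < 20
Listing the original numbers in that order gives the answer.
Final answer: [6, -7, 13, -17, -20]


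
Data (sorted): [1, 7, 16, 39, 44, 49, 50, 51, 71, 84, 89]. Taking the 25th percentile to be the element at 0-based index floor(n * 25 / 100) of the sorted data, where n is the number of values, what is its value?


The dataset has n = 11 elements.
Index = floor(11 * 25 / 100) = floor(275 / 100) = floor(2.75) = 2
Counting from index 0 in the sorted data, the element at index 2 is 16.
Final answer: 16


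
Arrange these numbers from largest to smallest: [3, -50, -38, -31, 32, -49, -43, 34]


Original list: [3, -50, -38, -31, 32, -49, -43, 34]
Repeatedly take the largest remaining element:
  Remaining [3, -50, -38, -31, 32, -49, -43, 34] -> largest is 34
  Remaining [3, -50, -38, -31, 32, -49, -43] -> largest is 32
  Remaining [3, -50, -38, -31, -49, -43] -> largest is 3
  Remaining [-50, -38, -31, -49, -43] -> largest is -31
  Remaining [-50, -38, -49, -43] -> largest is -38
  Remaining [-50, -49, -43] -> largest is -43
  Remaining [-50, -49] -> largest is -49
  Remaining [-50] -> largest is -50
Collecting the picks in order gives the descending list.
Final answer: [34, 32, 3, -31, -38, -43, -49, -50]


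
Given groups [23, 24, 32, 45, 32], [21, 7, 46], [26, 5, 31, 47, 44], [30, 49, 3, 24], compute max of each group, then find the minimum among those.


Find max of each group:
  Group 1: [23, 24, 32, 45, 32] -> max = 45
  Group 2: [21, 7, 46] -> max = 46
  Group 3: [26, 5, 31, 47, 44] -> max = 47
  Group 4: [30, 49, 3, 24] -> max = 49
Maxes: [45, 46, 47, 49]
Minimum of maxes = 45
Final answer: 45


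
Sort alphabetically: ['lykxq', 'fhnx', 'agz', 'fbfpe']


Compare strings character by character (the first differing letter decides):
  'agz' < 'fbfpe' since 'a' < 'f' at position 1
  'fbfpe' < 'fhnx' since 'b' < 'h' at position 2
  'fhnx' < 'lykxq' since 'f' < 'l' at position 1
Chaining these comparisons gives the alphabetical order.
Final answer: ['agz', 'fbfpe', 'fhnx', 'lykxq']


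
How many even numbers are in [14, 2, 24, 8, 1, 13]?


Check each element:
  14 is even
  2 is even
  24 is even
  8 is even
  1 is odd
  13 is odd
Evens: [14, 2, 24, 8]
Count of evens = 4
Final answer: 4


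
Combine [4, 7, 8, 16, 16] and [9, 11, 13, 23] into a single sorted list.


List A: [4, 7, 8, 16, 16]
List B: [9, 11, 13, 23]
Repeatedly compare the front elements and take the smaller:
  4 vs 9 -> take 4
  7 vs 9 -> take 7
  8 vs 9 -> take 8
  16 vs 9 -> take 9
  16 vs 11 -> take 11
  16 vs 13 -> take 13
  16 vs 23 -> take 16
  16 vs 23 -> take 16
  A is exhausted; append the rest of B: [23]
Final answer: [4, 7, 8, 9, 11, 13, 16, 16, 23]


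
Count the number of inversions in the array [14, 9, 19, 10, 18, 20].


For each element, count the later elements that are smaller than it:
  14 (index 0): smaller elements after it = [9, 10] -> 2
  9 (index 1): smaller elements after it = [] -> 0
  19 (index 2): smaller elements after it = [10, 18] -> 2
  10 (index 3): smaller elements after it = [] -> 0
  18 (index 4): smaller elements after it = [] -> 0
Total inversions = 2 + 0 + 2 + 0 + 0 = 4
Final answer: 4


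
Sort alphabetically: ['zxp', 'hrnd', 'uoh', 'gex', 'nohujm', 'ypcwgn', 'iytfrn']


Compare strings character by character (the first differing letter decides):
  'gex' < 'hrnd' since 'g' < 'h' at position 1
  'hrnd' < 'iytfrn' since 'h' < 'i' at position 1
  'iytfrn' < 'nohujm' since 'i' < 'n' at position 1
  'nohujm' < 'uoh' since 'n' < 'u' at position 1
  'uoh' < 'ypcwgn' since 'u' < 'y' at position 1
  'ypcwgn' < 'zxp' since 'y' < 'z' at position 1
Chaining these comparisons gives the alphabetical order.
Final answer: ['gex', 'hrnd', 'iytfrn', 'nohujm', 'uoh', 'ypcwgn', 'zxp']


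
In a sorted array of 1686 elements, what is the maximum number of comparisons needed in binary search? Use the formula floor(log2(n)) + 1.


Binary search halves the search space each step.
Maximum comparisons = floor(log2(1686)) + 1
log2(1686) = 10.7194
floor(log2(1686)) = 10, so 10 + 1 = 11
Final answer: 11


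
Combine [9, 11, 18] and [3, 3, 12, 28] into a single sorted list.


List A: [9, 11, 18]
List B: [3, 3, 12, 28]
Repeatedly compare the front elements and take the smaller:
  9 vs 3 -> take 3
  9 vs 3 -> take 3
  9 vs 12 -> take 9
  11 vs 12 -> take 11
  18 vs 12 -> take 12
  18 vs 28 -> take 18
  A is exhausted; append the rest of B: [28]
Final answer: [3, 3, 9, 11, 12, 18, 28]


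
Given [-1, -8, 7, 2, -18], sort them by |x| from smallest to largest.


Compute absolute values:
  |-1| = 1
  |-8| = 8
  |7| = 7
  |2| = 2
  |-18| = 18
Absolute values in increasing order: 1 < 2 < 7 < 8 < 18
Listing the original numbers in that order gives the answer.
Final answer: [-1, 2, 7, -8, -18]


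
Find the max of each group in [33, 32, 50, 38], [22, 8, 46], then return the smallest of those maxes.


Find max of each group:
  Group 1: [33, 32, 50, 38] -> max = 50
  Group 2: [22, 8, 46] -> max = 46
Maxes: [50, 46]
Minimum of maxes = 46
Final answer: 46


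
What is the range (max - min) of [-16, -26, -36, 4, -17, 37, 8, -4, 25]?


Maximum value: 37
Minimum value: -36
Range = 37 - (-36) = 73
Final answer: 73


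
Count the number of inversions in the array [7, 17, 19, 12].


For each element, count the later elements that are smaller than it:
  7 (index 0): smaller elements after it = [] -> 0
  17 (index 1): smaller elements after it = [12] -> 1
  19 (index 2): smaller elements after it = [12] -> 1
Total inversions = 0 + 1 + 1 = 2
Final answer: 2


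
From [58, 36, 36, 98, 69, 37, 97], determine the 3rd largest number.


Sort descending: [98, 97, 69, 58, 37, 36, 36]
The 3rd element (1-indexed) is at index 2.
Value = 69
Final answer: 69


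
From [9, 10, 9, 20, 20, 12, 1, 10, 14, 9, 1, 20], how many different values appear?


List all unique values:
Distinct values: [1, 9, 10, 12, 14, 20]
Count = 6
Final answer: 6


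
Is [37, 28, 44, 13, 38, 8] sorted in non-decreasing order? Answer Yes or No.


Check consecutive pairs:
  37 <= 28? False
  28 <= 44? True
  44 <= 13? False
  13 <= 38? True
  38 <= 8? False
3 consecutive pair(s) are out of order, so the list is not sorted.
Final answer: No


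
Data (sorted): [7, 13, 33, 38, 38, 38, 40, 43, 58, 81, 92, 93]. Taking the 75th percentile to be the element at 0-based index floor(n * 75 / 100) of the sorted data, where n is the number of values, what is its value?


The dataset has n = 12 elements.
Index = floor(12 * 75 / 100) = floor(900 / 100) = floor(9) = 9
Counting from index 0 in the sorted data, the element at index 9 is 81.
Final answer: 81


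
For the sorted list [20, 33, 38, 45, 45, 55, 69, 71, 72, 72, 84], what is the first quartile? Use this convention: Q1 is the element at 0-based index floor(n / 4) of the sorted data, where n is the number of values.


The list has n = 11 elements.
Q1 index = floor(11 / 4) = floor(2.75) = 2
Counting from index 0 in the sorted data, the element at index 2 is 38.
Final answer: 38


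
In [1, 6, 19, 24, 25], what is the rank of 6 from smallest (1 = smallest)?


Sort ascending: [1, 6, 19, 24, 25]
Find 6 in the sorted list.
6 is at position 2 (1-indexed).
Final answer: 2


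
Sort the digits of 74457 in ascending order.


The number 74457 has digits: 7, 4, 4, 5, 7
Sorted: 4, 4, 5, 7, 7
Joining the sorted digits gives the result.
Final answer: 44577


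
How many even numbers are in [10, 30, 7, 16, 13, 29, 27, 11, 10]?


Check each element:
  10 is even
  30 is even
  7 is odd
  16 is even
  13 is odd
  29 is odd
  27 is odd
  11 is odd
  10 is even
Evens: [10, 30, 16, 10]
Count of evens = 4
Final answer: 4


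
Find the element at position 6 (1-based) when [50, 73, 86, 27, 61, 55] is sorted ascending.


Sort ascending: [27, 50, 55, 61, 73, 86]
The 6th element (1-indexed) is at index 5.
Value = 86
Final answer: 86


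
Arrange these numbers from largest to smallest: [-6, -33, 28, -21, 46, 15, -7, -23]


Original list: [-6, -33, 28, -21, 46, 15, -7, -23]
Repeatedly take the largest remaining element:
  Remaining [-6, -33, 28, -21, 46, 15, -7, -23] -> largest is 46
  Remaining [-6, -33, 28, -21, 15, -7, -23] -> largest is 28
  Remaining [-6, -33, -21, 15, -7, -23] -> largest is 15
  Remaining [-6, -33, -21, -7, -23] -> largest is -6
  Remaining [-33, -21, -7, -23] -> largest is -7
  Remaining [-33, -21, -23] -> largest is -21
  Remaining [-33, -23] -> largest is -23
  Remaining [-33] -> largest is -33
Collecting the picks in order gives the descending list.
Final answer: [46, 28, 15, -6, -7, -21, -23, -33]


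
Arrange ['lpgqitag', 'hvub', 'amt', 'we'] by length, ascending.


Compute lengths:
  'lpgqitag' has length 8
  'hvub' has length 4
  'amt' has length 3
  'we' has length 2
Lengths in increasing order: 2 < 3 < 4 < 8
Listing the words in that order gives the answer.
Final answer: ['we', 'amt', 'hvub', 'lpgqitag']


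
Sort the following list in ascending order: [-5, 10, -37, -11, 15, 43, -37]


Original list: [-5, 10, -37, -11, 15, 43, -37]
Repeatedly take the smallest remaining element:
  Remaining [-5, 10, -37, -11, 15, 43, -37] -> smallest is -37
  Remaining [-5, 10, -11, 15, 43, -37] -> smallest is -37
  Remaining [-5, 10, -11, 15, 43] -> smallest is -11
  Remaining [-5, 10, 15, 43] -> smallest is -5
  Remaining [10, 15, 43] -> smallest is 10
  Remaining [15, 43] -> smallest is 15
  Remaining [43] -> smallest is 43
Collecting the picks in order gives the sorted list.
Final answer: [-37, -37, -11, -5, 10, 15, 43]


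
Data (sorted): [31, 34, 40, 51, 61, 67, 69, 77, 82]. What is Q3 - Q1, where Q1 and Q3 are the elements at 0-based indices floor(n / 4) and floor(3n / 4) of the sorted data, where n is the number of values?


The data has n = 9 elements.
Q1 index = floor(9 / 4) = floor(2.25) = 2; Q3 index = floor(3 * 9 / 4) = floor(6.75) = 6
Q1 = element at index 2 = 40
Q3 = element at index 6 = 69
IQR = 69 - 40 = 29
Final answer: 29


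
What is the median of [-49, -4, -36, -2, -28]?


First, sort the list: [-49, -36, -28, -4, -2]
The list has 5 elements (odd count).
The middle index is 2 (0-based), and the element there is -28.
Final answer: -28


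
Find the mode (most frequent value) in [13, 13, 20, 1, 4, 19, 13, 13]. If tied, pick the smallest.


Count the frequency of each value:
  1 appears 1 time(s)
  4 appears 1 time(s)
  13 appears 4 time(s)
  19 appears 1 time(s)
  20 appears 1 time(s)
Maximum frequency is 4.
Only 13 reaches that frequency, so it is the mode.
Final answer: 13


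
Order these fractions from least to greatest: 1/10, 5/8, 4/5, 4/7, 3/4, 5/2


Convert to decimal for comparison:
  1/10 = 0.1
  5/8 = 0.625
  4/5 = 0.8
  4/7 = 0.5714
  3/4 = 0.75
  5/2 = 2.5
Decimals in increasing order: 0.1 < 0.5714 < 0.625 < 0.75 < 0.8 < 2.5
Writing each back as its fraction gives the sorted order.
Final answer: 1/10, 4/7, 5/8, 3/4, 4/5, 5/2


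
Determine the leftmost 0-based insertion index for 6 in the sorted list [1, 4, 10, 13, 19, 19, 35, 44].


List is sorted: [1, 4, 10, 13, 19, 19, 35, 44]
We need the leftmost position where 6 can be inserted, i.e. the first index whose element is >= 6 (or the end of the list if none is).
Binary search with low=0, high=8 (0-based indices):
  low=0, high=8, mid=4: a[4]=19 >= 6, so high = 4
  low=0, high=4, mid=2: a[2]=10 >= 6, so high = 2
  low=0, high=2, mid=1: a[1]=4 < 6, so low = 2
Now low = high = 2, so the insertion index is 2.
Final answer: 2


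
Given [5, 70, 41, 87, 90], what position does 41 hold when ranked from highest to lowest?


Sort descending: [90, 87, 70, 41, 5]
Find 41 in the sorted list.
41 is at position 4.
Final answer: 4


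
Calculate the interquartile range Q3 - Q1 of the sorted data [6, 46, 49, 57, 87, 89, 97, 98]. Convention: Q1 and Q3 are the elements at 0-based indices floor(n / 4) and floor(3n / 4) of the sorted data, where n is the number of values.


The data has n = 8 elements.
Q1 index = floor(8 / 4) = floor(2) = 2; Q3 index = floor(3 * 8 / 4) = floor(6) = 6
Q1 = element at index 2 = 49
Q3 = element at index 6 = 97
IQR = 97 - 49 = 48
Final answer: 48


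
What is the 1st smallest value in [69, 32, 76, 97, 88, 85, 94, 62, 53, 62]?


Sort ascending: [32, 53, 62, 62, 69, 76, 85, 88, 94, 97]
The 1st element (1-indexed) is at index 0.
Value = 32
Final answer: 32


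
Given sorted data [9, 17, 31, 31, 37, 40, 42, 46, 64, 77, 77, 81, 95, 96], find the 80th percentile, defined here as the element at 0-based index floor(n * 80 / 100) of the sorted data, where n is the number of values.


The dataset has n = 14 elements.
Index = floor(14 * 80 / 100) = floor(1120 / 100) = floor(11.2) = 11
Counting from index 0 in the sorted data, the element at index 11 is 81.
Final answer: 81


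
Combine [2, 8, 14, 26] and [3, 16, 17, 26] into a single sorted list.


List A: [2, 8, 14, 26]
List B: [3, 16, 17, 26]
Repeatedly compare the front elements and take the smaller:
  2 vs 3 -> take 2
  8 vs 3 -> take 3
  8 vs 16 -> take 8
  14 vs 16 -> take 14
  26 vs 16 -> take 16
  26 vs 17 -> take 17
  26 vs 26 -> take 26
  A is exhausted; append the rest of B: [26]
Final answer: [2, 3, 8, 14, 16, 17, 26, 26]


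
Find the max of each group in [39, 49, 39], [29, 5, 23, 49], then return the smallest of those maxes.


Find max of each group:
  Group 1: [39, 49, 39] -> max = 49
  Group 2: [29, 5, 23, 49] -> max = 49
Maxes: [49, 49]
Minimum of maxes = 49
Final answer: 49


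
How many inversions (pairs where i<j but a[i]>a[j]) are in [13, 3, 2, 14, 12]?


For each element, count the later elements that are smaller than it:
  13 (index 0): smaller elements after it = [3, 2, 12] -> 3
  3 (index 1): smaller elements after it = [2] -> 1
  2 (index 2): smaller elements after it = [] -> 0
  14 (index 3): smaller elements after it = [12] -> 1
Total inversions = 3 + 1 + 0 + 1 = 5
Final answer: 5


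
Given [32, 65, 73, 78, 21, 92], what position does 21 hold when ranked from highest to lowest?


Sort descending: [92, 78, 73, 65, 32, 21]
Find 21 in the sorted list.
21 is at position 6.
Final answer: 6


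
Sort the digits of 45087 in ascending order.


The number 45087 has digits: 4, 5, 0, 8, 7
Sorted: 0, 4, 5, 7, 8
Joining the sorted digits gives the result.
Final answer: 04578


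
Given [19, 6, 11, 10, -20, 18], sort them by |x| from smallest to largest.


Compute absolute values:
  |19| = 19
  |6| = 6
  |11| = 11
  |10| = 10
  |-20| = 20
  |18| = 18
Absolute values in increasing order: 6 < 10 < 11 < 18 < 19 < 20
Listing the original numbers in that order gives the answer.
Final answer: [6, 10, 11, 18, 19, -20]


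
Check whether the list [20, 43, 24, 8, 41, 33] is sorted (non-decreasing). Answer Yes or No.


Check consecutive pairs:
  20 <= 43? True
  43 <= 24? False
  24 <= 8? False
  8 <= 41? True
  41 <= 33? False
3 consecutive pair(s) are out of order, so the list is not sorted.
Final answer: No


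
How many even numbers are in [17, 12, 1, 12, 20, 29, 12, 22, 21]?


Check each element:
  17 is odd
  12 is even
  1 is odd
  12 is even
  20 is even
  29 is odd
  12 is even
  22 is even
  21 is odd
Evens: [12, 12, 20, 12, 22]
Count of evens = 5
Final answer: 5


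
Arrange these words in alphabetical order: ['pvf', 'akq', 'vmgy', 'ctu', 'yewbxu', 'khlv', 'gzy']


Compare strings character by character (the first differing letter decides):
  'akq' < 'ctu' since 'a' < 'c' at position 1
  'ctu' < 'gzy' since 'c' < 'g' at position 1
  'gzy' < 'khlv' since 'g' < 'k' at position 1
  'khlv' < 'pvf' since 'k' < 'p' at position 1
  'pvf' < 'vmgy' since 'p' < 'v' at position 1
  'vmgy' < 'yewbxu' since 'v' < 'y' at position 1
Chaining these comparisons gives the alphabetical order.
Final answer: ['akq', 'ctu', 'gzy', 'khlv', 'pvf', 'vmgy', 'yewbxu']


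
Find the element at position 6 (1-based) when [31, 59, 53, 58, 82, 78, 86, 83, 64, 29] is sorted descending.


Sort descending: [86, 83, 82, 78, 64, 59, 58, 53, 31, 29]
The 6th element (1-indexed) is at index 5.
Value = 59
Final answer: 59


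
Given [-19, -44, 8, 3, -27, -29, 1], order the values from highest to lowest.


Original list: [-19, -44, 8, 3, -27, -29, 1]
Repeatedly take the largest remaining element:
  Remaining [-19, -44, 8, 3, -27, -29, 1] -> largest is 8
  Remaining [-19, -44, 3, -27, -29, 1] -> largest is 3
  Remaining [-19, -44, -27, -29, 1] -> largest is 1
  Remaining [-19, -44, -27, -29] -> largest is -19
  Remaining [-44, -27, -29] -> largest is -27
  Remaining [-44, -29] -> largest is -29
  Remaining [-44] -> largest is -44
Collecting the picks in order gives the descending list.
Final answer: [8, 3, 1, -19, -27, -29, -44]


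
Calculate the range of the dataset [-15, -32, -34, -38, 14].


Maximum value: 14
Minimum value: -38
Range = 14 - (-38) = 52
Final answer: 52


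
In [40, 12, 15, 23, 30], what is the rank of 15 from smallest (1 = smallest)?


Sort ascending: [12, 15, 23, 30, 40]
Find 15 in the sorted list.
15 is at position 2 (1-indexed).
Final answer: 2


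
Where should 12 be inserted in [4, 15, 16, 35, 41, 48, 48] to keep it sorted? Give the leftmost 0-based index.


List is sorted: [4, 15, 16, 35, 41, 48, 48]
We need the leftmost position where 12 can be inserted, i.e. the first index whose element is >= 12 (or the end of the list if none is).
Binary search with low=0, high=7 (0-based indices):
  low=0, high=7, mid=3: a[3]=35 >= 12, so high = 3
  low=0, high=3, mid=1: a[1]=15 >= 12, so high = 1
  low=0, high=1, mid=0: a[0]=4 < 12, so low = 1
Now low = high = 1, so the insertion index is 1.
Final answer: 1


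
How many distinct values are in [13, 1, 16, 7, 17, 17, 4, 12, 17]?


List all unique values:
Distinct values: [1, 4, 7, 12, 13, 16, 17]
Count = 7
Final answer: 7


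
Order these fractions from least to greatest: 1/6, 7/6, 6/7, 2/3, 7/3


Convert to decimal for comparison:
  1/6 = 0.1667
  7/6 = 1.1667
  6/7 = 0.8571
  2/3 = 0.6667
  7/3 = 2.3333
Decimals in increasing order: 0.1667 < 0.6667 < 0.8571 < 1.1667 < 2.3333
Writing each back as its fraction gives the sorted order.
Final answer: 1/6, 2/3, 6/7, 7/6, 7/3


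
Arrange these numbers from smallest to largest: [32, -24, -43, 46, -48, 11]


Original list: [32, -24, -43, 46, -48, 11]
Repeatedly take the smallest remaining element:
  Remaining [32, -24, -43, 46, -48, 11] -> smallest is -48
  Remaining [32, -24, -43, 46, 11] -> smallest is -43
  Remaining [32, -24, 46, 11] -> smallest is -24
  Remaining [32, 46, 11] -> smallest is 11
  Remaining [32, 46] -> smallest is 32
  Remaining [46] -> smallest is 46
Collecting the picks in order gives the sorted list.
Final answer: [-48, -43, -24, 11, 32, 46]


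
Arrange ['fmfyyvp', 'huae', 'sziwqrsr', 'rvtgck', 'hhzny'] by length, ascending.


Compute lengths:
  'fmfyyvp' has length 7
  'huae' has length 4
  'sziwqrsr' has length 8
  'rvtgck' has length 6
  'hhzny' has length 5
Lengths in increasing order: 4 < 5 < 6 < 7 < 8
Listing the words in that order gives the answer.
Final answer: ['huae', 'hhzny', 'rvtgck', 'fmfyyvp', 'sziwqrsr']


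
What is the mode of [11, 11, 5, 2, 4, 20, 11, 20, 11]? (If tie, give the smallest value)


Count the frequency of each value:
  2 appears 1 time(s)
  4 appears 1 time(s)
  5 appears 1 time(s)
  11 appears 4 time(s)
  20 appears 2 time(s)
Maximum frequency is 4.
Only 11 reaches that frequency, so it is the mode.
Final answer: 11
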